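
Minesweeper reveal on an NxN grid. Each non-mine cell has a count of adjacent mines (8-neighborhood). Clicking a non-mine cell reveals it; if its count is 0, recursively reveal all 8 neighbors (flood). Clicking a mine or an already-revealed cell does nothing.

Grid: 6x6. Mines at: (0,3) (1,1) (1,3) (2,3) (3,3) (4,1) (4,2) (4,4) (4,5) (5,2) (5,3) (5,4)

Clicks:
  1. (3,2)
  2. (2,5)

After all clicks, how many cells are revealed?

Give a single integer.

Answer: 9

Derivation:
Click 1 (3,2) count=4: revealed 1 new [(3,2)] -> total=1
Click 2 (2,5) count=0: revealed 8 new [(0,4) (0,5) (1,4) (1,5) (2,4) (2,5) (3,4) (3,5)] -> total=9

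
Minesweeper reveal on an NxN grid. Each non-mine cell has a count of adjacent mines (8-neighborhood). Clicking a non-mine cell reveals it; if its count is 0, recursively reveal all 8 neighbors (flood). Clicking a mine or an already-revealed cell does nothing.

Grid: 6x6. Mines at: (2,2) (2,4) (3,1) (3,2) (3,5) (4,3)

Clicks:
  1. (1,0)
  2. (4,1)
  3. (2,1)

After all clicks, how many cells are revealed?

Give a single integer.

Click 1 (1,0) count=0: revealed 14 new [(0,0) (0,1) (0,2) (0,3) (0,4) (0,5) (1,0) (1,1) (1,2) (1,3) (1,4) (1,5) (2,0) (2,1)] -> total=14
Click 2 (4,1) count=2: revealed 1 new [(4,1)] -> total=15
Click 3 (2,1) count=3: revealed 0 new [(none)] -> total=15

Answer: 15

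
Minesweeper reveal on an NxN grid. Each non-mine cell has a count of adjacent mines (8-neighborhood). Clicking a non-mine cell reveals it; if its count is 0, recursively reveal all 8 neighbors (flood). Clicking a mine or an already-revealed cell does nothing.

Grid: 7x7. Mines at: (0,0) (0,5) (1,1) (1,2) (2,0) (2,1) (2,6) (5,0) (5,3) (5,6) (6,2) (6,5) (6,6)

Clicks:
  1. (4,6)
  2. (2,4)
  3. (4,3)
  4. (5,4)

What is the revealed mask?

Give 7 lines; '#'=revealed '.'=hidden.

Click 1 (4,6) count=1: revealed 1 new [(4,6)] -> total=1
Click 2 (2,4) count=0: revealed 15 new [(1,3) (1,4) (1,5) (2,2) (2,3) (2,4) (2,5) (3,2) (3,3) (3,4) (3,5) (4,2) (4,3) (4,4) (4,5)] -> total=16
Click 3 (4,3) count=1: revealed 0 new [(none)] -> total=16
Click 4 (5,4) count=2: revealed 1 new [(5,4)] -> total=17

Answer: .......
...###.
..####.
..####.
..#####
....#..
.......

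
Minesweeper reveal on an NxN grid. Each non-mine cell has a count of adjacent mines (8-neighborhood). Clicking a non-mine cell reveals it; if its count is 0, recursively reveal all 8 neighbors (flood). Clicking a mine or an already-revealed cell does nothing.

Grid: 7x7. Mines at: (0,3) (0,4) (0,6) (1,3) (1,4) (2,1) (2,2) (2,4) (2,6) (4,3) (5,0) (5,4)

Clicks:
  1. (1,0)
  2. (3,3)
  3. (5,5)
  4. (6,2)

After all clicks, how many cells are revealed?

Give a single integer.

Click 1 (1,0) count=1: revealed 1 new [(1,0)] -> total=1
Click 2 (3,3) count=3: revealed 1 new [(3,3)] -> total=2
Click 3 (5,5) count=1: revealed 1 new [(5,5)] -> total=3
Click 4 (6,2) count=0: revealed 6 new [(5,1) (5,2) (5,3) (6,1) (6,2) (6,3)] -> total=9

Answer: 9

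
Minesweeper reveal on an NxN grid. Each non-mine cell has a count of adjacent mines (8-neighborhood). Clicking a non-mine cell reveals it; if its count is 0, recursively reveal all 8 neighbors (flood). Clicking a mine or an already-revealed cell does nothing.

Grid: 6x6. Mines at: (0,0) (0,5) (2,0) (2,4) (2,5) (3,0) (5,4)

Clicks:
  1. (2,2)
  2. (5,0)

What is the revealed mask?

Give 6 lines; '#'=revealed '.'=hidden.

Click 1 (2,2) count=0: revealed 22 new [(0,1) (0,2) (0,3) (0,4) (1,1) (1,2) (1,3) (1,4) (2,1) (2,2) (2,3) (3,1) (3,2) (3,3) (4,0) (4,1) (4,2) (4,3) (5,0) (5,1) (5,2) (5,3)] -> total=22
Click 2 (5,0) count=0: revealed 0 new [(none)] -> total=22

Answer: .####.
.####.
.###..
.###..
####..
####..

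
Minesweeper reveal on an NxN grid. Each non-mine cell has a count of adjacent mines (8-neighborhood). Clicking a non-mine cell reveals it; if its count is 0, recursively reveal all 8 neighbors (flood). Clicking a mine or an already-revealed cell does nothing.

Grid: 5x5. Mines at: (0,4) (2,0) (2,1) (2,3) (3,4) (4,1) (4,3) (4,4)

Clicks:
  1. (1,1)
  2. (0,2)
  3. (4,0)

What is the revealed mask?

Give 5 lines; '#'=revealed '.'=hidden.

Answer: ####.
####.
.....
.....
#....

Derivation:
Click 1 (1,1) count=2: revealed 1 new [(1,1)] -> total=1
Click 2 (0,2) count=0: revealed 7 new [(0,0) (0,1) (0,2) (0,3) (1,0) (1,2) (1,3)] -> total=8
Click 3 (4,0) count=1: revealed 1 new [(4,0)] -> total=9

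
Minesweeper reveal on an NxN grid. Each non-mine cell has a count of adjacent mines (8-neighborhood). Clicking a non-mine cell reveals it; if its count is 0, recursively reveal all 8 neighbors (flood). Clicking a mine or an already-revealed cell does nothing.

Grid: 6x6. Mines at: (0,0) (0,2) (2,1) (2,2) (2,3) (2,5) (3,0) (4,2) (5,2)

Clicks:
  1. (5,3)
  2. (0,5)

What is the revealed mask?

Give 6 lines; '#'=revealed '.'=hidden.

Answer: ...###
...###
......
......
......
...#..

Derivation:
Click 1 (5,3) count=2: revealed 1 new [(5,3)] -> total=1
Click 2 (0,5) count=0: revealed 6 new [(0,3) (0,4) (0,5) (1,3) (1,4) (1,5)] -> total=7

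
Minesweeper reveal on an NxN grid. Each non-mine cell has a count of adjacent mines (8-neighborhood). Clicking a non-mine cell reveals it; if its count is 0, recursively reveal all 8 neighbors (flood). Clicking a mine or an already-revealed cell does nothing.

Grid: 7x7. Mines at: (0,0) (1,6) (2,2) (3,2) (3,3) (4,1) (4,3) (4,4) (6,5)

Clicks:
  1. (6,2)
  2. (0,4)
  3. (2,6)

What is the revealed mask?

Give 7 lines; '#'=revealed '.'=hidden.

Click 1 (6,2) count=0: revealed 10 new [(5,0) (5,1) (5,2) (5,3) (5,4) (6,0) (6,1) (6,2) (6,3) (6,4)] -> total=10
Click 2 (0,4) count=0: revealed 13 new [(0,1) (0,2) (0,3) (0,4) (0,5) (1,1) (1,2) (1,3) (1,4) (1,5) (2,3) (2,4) (2,5)] -> total=23
Click 3 (2,6) count=1: revealed 1 new [(2,6)] -> total=24

Answer: .#####.
.#####.
...####
.......
.......
#####..
#####..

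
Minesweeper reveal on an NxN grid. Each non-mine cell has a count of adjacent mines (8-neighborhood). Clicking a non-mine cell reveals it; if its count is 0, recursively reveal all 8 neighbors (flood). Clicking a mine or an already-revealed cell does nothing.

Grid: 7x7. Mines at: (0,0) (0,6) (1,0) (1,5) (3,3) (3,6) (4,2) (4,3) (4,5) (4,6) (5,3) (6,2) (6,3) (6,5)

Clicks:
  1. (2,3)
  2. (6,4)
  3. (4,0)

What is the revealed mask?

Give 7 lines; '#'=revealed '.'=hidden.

Answer: .......
.......
##.#...
##.....
##.....
##.....
##..#..

Derivation:
Click 1 (2,3) count=1: revealed 1 new [(2,3)] -> total=1
Click 2 (6,4) count=3: revealed 1 new [(6,4)] -> total=2
Click 3 (4,0) count=0: revealed 10 new [(2,0) (2,1) (3,0) (3,1) (4,0) (4,1) (5,0) (5,1) (6,0) (6,1)] -> total=12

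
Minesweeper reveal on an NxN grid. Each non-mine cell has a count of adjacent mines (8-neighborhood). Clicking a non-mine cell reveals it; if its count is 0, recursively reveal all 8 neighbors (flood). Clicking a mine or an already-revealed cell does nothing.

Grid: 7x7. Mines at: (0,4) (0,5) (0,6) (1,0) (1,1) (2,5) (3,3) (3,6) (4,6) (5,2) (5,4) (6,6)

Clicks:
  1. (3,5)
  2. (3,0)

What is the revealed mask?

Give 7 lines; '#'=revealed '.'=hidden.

Click 1 (3,5) count=3: revealed 1 new [(3,5)] -> total=1
Click 2 (3,0) count=0: revealed 13 new [(2,0) (2,1) (2,2) (3,0) (3,1) (3,2) (4,0) (4,1) (4,2) (5,0) (5,1) (6,0) (6,1)] -> total=14

Answer: .......
.......
###....
###..#.
###....
##.....
##.....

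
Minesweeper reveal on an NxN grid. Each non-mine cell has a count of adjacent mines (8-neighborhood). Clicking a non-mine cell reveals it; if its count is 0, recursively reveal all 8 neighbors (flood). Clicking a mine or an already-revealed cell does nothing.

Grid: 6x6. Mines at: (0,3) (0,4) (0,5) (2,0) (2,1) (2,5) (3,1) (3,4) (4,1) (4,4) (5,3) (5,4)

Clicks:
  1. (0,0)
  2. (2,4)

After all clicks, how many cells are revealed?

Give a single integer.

Click 1 (0,0) count=0: revealed 6 new [(0,0) (0,1) (0,2) (1,0) (1,1) (1,2)] -> total=6
Click 2 (2,4) count=2: revealed 1 new [(2,4)] -> total=7

Answer: 7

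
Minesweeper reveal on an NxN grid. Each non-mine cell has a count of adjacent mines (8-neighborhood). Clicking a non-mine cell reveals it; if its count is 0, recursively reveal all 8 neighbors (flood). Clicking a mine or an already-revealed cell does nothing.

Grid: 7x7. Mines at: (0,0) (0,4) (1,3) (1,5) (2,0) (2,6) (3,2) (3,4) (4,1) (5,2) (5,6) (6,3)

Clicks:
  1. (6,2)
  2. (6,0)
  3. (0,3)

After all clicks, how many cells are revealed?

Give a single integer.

Answer: 6

Derivation:
Click 1 (6,2) count=2: revealed 1 new [(6,2)] -> total=1
Click 2 (6,0) count=0: revealed 4 new [(5,0) (5,1) (6,0) (6,1)] -> total=5
Click 3 (0,3) count=2: revealed 1 new [(0,3)] -> total=6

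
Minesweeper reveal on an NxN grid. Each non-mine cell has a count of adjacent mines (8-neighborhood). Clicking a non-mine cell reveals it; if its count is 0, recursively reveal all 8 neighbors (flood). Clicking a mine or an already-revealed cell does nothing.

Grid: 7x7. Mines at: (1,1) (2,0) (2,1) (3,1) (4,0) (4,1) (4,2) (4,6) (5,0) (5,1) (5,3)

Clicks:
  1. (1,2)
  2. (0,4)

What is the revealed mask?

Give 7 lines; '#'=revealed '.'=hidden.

Answer: ..#####
..#####
..#####
..#####
...###.
.......
.......

Derivation:
Click 1 (1,2) count=2: revealed 1 new [(1,2)] -> total=1
Click 2 (0,4) count=0: revealed 22 new [(0,2) (0,3) (0,4) (0,5) (0,6) (1,3) (1,4) (1,5) (1,6) (2,2) (2,3) (2,4) (2,5) (2,6) (3,2) (3,3) (3,4) (3,5) (3,6) (4,3) (4,4) (4,5)] -> total=23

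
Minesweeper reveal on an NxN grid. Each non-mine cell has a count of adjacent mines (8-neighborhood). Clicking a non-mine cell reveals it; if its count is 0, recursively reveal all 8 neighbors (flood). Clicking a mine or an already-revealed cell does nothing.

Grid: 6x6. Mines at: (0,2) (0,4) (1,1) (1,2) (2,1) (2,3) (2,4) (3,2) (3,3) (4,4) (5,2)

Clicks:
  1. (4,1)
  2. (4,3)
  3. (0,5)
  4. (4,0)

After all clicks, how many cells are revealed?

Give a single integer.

Answer: 8

Derivation:
Click 1 (4,1) count=2: revealed 1 new [(4,1)] -> total=1
Click 2 (4,3) count=4: revealed 1 new [(4,3)] -> total=2
Click 3 (0,5) count=1: revealed 1 new [(0,5)] -> total=3
Click 4 (4,0) count=0: revealed 5 new [(3,0) (3,1) (4,0) (5,0) (5,1)] -> total=8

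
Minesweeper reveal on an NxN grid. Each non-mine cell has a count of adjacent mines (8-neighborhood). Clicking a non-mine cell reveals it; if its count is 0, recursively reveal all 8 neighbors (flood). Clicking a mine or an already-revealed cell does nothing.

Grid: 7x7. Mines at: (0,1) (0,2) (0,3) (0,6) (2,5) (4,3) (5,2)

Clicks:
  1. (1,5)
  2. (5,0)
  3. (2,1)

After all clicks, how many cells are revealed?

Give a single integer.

Click 1 (1,5) count=2: revealed 1 new [(1,5)] -> total=1
Click 2 (5,0) count=0: revealed 22 new [(1,0) (1,1) (1,2) (1,3) (1,4) (2,0) (2,1) (2,2) (2,3) (2,4) (3,0) (3,1) (3,2) (3,3) (3,4) (4,0) (4,1) (4,2) (5,0) (5,1) (6,0) (6,1)] -> total=23
Click 3 (2,1) count=0: revealed 0 new [(none)] -> total=23

Answer: 23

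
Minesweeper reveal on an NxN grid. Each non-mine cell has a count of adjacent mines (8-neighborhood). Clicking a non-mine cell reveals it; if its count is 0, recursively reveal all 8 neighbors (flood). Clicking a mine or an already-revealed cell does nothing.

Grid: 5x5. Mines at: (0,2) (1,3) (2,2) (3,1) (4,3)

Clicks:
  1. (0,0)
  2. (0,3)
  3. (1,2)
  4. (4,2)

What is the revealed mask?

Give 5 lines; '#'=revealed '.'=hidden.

Click 1 (0,0) count=0: revealed 6 new [(0,0) (0,1) (1,0) (1,1) (2,0) (2,1)] -> total=6
Click 2 (0,3) count=2: revealed 1 new [(0,3)] -> total=7
Click 3 (1,2) count=3: revealed 1 new [(1,2)] -> total=8
Click 4 (4,2) count=2: revealed 1 new [(4,2)] -> total=9

Answer: ##.#.
###..
##...
.....
..#..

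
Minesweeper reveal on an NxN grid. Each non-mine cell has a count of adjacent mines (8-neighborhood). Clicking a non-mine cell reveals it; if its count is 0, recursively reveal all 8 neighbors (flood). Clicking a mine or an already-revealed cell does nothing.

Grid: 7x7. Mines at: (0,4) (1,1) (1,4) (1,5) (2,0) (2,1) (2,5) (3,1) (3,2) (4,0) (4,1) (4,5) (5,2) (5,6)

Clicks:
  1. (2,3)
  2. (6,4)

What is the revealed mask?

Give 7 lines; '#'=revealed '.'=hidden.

Click 1 (2,3) count=2: revealed 1 new [(2,3)] -> total=1
Click 2 (6,4) count=0: revealed 6 new [(5,3) (5,4) (5,5) (6,3) (6,4) (6,5)] -> total=7

Answer: .......
.......
...#...
.......
.......
...###.
...###.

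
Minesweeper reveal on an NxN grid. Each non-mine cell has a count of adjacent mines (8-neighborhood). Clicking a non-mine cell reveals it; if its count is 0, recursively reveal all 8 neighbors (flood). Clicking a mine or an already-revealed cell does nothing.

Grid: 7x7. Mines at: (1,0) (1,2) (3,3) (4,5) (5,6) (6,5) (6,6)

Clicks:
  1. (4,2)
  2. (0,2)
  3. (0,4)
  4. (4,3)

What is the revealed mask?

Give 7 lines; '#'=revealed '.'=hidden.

Click 1 (4,2) count=1: revealed 1 new [(4,2)] -> total=1
Click 2 (0,2) count=1: revealed 1 new [(0,2)] -> total=2
Click 3 (0,4) count=0: revealed 15 new [(0,3) (0,4) (0,5) (0,6) (1,3) (1,4) (1,5) (1,6) (2,3) (2,4) (2,5) (2,6) (3,4) (3,5) (3,6)] -> total=17
Click 4 (4,3) count=1: revealed 1 new [(4,3)] -> total=18

Answer: ..#####
...####
...####
....###
..##...
.......
.......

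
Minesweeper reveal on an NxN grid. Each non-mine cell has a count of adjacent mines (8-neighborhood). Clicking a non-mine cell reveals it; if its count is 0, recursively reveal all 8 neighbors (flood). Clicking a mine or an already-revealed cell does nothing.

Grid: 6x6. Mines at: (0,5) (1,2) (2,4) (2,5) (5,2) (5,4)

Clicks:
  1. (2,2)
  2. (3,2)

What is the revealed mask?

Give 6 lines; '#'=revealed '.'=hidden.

Click 1 (2,2) count=1: revealed 1 new [(2,2)] -> total=1
Click 2 (3,2) count=0: revealed 17 new [(0,0) (0,1) (1,0) (1,1) (2,0) (2,1) (2,3) (3,0) (3,1) (3,2) (3,3) (4,0) (4,1) (4,2) (4,3) (5,0) (5,1)] -> total=18

Answer: ##....
##....
####..
####..
####..
##....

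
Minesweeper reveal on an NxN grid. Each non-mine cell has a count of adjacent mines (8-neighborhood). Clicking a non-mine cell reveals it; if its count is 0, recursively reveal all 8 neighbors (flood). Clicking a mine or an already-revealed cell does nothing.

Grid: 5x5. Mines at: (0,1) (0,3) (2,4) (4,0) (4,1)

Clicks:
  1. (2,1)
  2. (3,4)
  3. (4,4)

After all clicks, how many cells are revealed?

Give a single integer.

Click 1 (2,1) count=0: revealed 12 new [(1,0) (1,1) (1,2) (1,3) (2,0) (2,1) (2,2) (2,3) (3,0) (3,1) (3,2) (3,3)] -> total=12
Click 2 (3,4) count=1: revealed 1 new [(3,4)] -> total=13
Click 3 (4,4) count=0: revealed 3 new [(4,2) (4,3) (4,4)] -> total=16

Answer: 16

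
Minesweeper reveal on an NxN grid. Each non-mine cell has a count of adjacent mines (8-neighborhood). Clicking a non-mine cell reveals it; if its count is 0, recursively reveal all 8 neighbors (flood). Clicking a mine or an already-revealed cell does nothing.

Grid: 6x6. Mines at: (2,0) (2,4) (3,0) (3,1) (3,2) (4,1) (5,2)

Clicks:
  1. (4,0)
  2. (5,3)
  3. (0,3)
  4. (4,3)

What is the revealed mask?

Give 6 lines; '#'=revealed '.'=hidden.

Answer: ######
######
.###..
......
#..#..
...#..

Derivation:
Click 1 (4,0) count=3: revealed 1 new [(4,0)] -> total=1
Click 2 (5,3) count=1: revealed 1 new [(5,3)] -> total=2
Click 3 (0,3) count=0: revealed 15 new [(0,0) (0,1) (0,2) (0,3) (0,4) (0,5) (1,0) (1,1) (1,2) (1,3) (1,4) (1,5) (2,1) (2,2) (2,3)] -> total=17
Click 4 (4,3) count=2: revealed 1 new [(4,3)] -> total=18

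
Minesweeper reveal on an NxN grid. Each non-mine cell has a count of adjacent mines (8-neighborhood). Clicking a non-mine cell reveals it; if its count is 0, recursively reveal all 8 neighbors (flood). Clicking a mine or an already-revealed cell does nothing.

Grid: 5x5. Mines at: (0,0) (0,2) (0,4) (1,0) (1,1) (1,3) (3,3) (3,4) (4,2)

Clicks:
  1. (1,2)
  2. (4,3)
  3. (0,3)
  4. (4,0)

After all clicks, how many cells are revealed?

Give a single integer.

Click 1 (1,2) count=3: revealed 1 new [(1,2)] -> total=1
Click 2 (4,3) count=3: revealed 1 new [(4,3)] -> total=2
Click 3 (0,3) count=3: revealed 1 new [(0,3)] -> total=3
Click 4 (4,0) count=0: revealed 6 new [(2,0) (2,1) (3,0) (3,1) (4,0) (4,1)] -> total=9

Answer: 9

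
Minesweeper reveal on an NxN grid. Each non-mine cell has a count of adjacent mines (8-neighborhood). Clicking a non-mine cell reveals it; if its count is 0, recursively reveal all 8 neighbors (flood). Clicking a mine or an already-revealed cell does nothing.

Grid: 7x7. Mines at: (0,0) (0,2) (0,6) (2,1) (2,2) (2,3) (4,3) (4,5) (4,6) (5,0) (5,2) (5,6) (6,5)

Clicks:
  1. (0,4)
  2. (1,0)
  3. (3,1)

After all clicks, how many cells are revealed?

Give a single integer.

Answer: 8

Derivation:
Click 1 (0,4) count=0: revealed 6 new [(0,3) (0,4) (0,5) (1,3) (1,4) (1,5)] -> total=6
Click 2 (1,0) count=2: revealed 1 new [(1,0)] -> total=7
Click 3 (3,1) count=2: revealed 1 new [(3,1)] -> total=8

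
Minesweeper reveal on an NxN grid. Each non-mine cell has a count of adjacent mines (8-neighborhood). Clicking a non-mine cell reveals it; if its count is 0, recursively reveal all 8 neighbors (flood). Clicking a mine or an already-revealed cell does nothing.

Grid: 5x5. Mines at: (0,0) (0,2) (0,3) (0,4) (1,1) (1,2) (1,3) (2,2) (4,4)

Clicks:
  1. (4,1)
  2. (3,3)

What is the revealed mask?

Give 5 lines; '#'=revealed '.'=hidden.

Click 1 (4,1) count=0: revealed 10 new [(2,0) (2,1) (3,0) (3,1) (3,2) (3,3) (4,0) (4,1) (4,2) (4,3)] -> total=10
Click 2 (3,3) count=2: revealed 0 new [(none)] -> total=10

Answer: .....
.....
##...
####.
####.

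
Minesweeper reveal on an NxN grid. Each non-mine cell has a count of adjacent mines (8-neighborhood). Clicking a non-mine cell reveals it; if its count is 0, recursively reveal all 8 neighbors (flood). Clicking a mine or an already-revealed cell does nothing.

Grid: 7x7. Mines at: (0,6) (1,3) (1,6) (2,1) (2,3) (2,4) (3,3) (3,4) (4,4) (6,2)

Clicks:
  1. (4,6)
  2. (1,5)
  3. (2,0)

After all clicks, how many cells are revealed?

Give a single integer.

Click 1 (4,6) count=0: revealed 14 new [(2,5) (2,6) (3,5) (3,6) (4,5) (4,6) (5,3) (5,4) (5,5) (5,6) (6,3) (6,4) (6,5) (6,6)] -> total=14
Click 2 (1,5) count=3: revealed 1 new [(1,5)] -> total=15
Click 3 (2,0) count=1: revealed 1 new [(2,0)] -> total=16

Answer: 16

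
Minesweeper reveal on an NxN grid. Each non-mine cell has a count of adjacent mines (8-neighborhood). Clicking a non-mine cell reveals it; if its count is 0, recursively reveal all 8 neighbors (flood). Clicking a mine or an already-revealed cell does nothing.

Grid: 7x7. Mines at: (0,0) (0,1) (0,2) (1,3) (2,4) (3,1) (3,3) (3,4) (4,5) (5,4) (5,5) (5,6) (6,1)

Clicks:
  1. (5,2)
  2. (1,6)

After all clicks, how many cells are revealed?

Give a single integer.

Answer: 11

Derivation:
Click 1 (5,2) count=1: revealed 1 new [(5,2)] -> total=1
Click 2 (1,6) count=0: revealed 10 new [(0,4) (0,5) (0,6) (1,4) (1,5) (1,6) (2,5) (2,6) (3,5) (3,6)] -> total=11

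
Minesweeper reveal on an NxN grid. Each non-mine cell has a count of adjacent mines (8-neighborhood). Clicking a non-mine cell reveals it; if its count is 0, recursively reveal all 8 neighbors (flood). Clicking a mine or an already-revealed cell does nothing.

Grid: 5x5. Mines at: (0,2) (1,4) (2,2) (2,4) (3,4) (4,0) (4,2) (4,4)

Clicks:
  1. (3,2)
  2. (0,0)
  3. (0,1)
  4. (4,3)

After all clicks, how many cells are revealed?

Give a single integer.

Click 1 (3,2) count=2: revealed 1 new [(3,2)] -> total=1
Click 2 (0,0) count=0: revealed 8 new [(0,0) (0,1) (1,0) (1,1) (2,0) (2,1) (3,0) (3,1)] -> total=9
Click 3 (0,1) count=1: revealed 0 new [(none)] -> total=9
Click 4 (4,3) count=3: revealed 1 new [(4,3)] -> total=10

Answer: 10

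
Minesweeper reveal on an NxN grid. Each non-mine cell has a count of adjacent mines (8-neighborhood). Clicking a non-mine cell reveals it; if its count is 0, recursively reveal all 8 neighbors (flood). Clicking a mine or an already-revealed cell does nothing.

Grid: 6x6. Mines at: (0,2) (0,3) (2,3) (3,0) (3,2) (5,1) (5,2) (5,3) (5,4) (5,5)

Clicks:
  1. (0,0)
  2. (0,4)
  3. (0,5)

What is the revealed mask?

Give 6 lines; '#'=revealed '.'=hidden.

Click 1 (0,0) count=0: revealed 6 new [(0,0) (0,1) (1,0) (1,1) (2,0) (2,1)] -> total=6
Click 2 (0,4) count=1: revealed 1 new [(0,4)] -> total=7
Click 3 (0,5) count=0: revealed 9 new [(0,5) (1,4) (1,5) (2,4) (2,5) (3,4) (3,5) (4,4) (4,5)] -> total=16

Answer: ##..##
##..##
##..##
....##
....##
......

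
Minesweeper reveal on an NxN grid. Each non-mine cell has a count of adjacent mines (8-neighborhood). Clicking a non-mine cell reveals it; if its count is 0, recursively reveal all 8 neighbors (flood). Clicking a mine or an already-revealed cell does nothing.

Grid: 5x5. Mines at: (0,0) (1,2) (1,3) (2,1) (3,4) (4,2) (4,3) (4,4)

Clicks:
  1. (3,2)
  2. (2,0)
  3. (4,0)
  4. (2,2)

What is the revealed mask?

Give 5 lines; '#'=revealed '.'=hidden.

Click 1 (3,2) count=3: revealed 1 new [(3,2)] -> total=1
Click 2 (2,0) count=1: revealed 1 new [(2,0)] -> total=2
Click 3 (4,0) count=0: revealed 4 new [(3,0) (3,1) (4,0) (4,1)] -> total=6
Click 4 (2,2) count=3: revealed 1 new [(2,2)] -> total=7

Answer: .....
.....
#.#..
###..
##...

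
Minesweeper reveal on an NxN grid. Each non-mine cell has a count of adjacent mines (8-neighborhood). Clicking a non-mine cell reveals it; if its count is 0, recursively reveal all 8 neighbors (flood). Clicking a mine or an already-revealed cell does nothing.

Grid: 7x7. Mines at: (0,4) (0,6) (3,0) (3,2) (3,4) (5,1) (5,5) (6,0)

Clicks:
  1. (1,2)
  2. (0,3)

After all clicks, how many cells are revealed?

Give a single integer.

Answer: 12

Derivation:
Click 1 (1,2) count=0: revealed 12 new [(0,0) (0,1) (0,2) (0,3) (1,0) (1,1) (1,2) (1,3) (2,0) (2,1) (2,2) (2,3)] -> total=12
Click 2 (0,3) count=1: revealed 0 new [(none)] -> total=12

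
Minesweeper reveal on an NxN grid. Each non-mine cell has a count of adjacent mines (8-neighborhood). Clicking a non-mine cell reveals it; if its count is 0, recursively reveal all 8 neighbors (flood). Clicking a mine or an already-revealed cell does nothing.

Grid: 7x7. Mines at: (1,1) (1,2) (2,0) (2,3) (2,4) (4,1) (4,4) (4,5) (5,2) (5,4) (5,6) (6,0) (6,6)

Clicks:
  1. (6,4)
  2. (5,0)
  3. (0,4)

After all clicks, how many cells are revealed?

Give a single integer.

Answer: 14

Derivation:
Click 1 (6,4) count=1: revealed 1 new [(6,4)] -> total=1
Click 2 (5,0) count=2: revealed 1 new [(5,0)] -> total=2
Click 3 (0,4) count=0: revealed 12 new [(0,3) (0,4) (0,5) (0,6) (1,3) (1,4) (1,5) (1,6) (2,5) (2,6) (3,5) (3,6)] -> total=14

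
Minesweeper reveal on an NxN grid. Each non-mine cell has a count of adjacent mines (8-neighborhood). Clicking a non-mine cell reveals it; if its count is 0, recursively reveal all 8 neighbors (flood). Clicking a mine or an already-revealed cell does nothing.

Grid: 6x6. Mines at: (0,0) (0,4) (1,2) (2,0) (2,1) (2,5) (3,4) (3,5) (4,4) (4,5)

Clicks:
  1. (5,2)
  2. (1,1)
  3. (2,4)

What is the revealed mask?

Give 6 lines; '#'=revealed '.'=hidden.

Click 1 (5,2) count=0: revealed 12 new [(3,0) (3,1) (3,2) (3,3) (4,0) (4,1) (4,2) (4,3) (5,0) (5,1) (5,2) (5,3)] -> total=12
Click 2 (1,1) count=4: revealed 1 new [(1,1)] -> total=13
Click 3 (2,4) count=3: revealed 1 new [(2,4)] -> total=14

Answer: ......
.#....
....#.
####..
####..
####..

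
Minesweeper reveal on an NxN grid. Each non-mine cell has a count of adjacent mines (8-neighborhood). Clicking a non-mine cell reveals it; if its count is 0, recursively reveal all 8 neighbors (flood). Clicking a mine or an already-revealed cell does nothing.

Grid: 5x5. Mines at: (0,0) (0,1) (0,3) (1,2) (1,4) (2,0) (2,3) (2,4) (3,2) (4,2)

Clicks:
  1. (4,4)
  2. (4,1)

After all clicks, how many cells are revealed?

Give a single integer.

Answer: 5

Derivation:
Click 1 (4,4) count=0: revealed 4 new [(3,3) (3,4) (4,3) (4,4)] -> total=4
Click 2 (4,1) count=2: revealed 1 new [(4,1)] -> total=5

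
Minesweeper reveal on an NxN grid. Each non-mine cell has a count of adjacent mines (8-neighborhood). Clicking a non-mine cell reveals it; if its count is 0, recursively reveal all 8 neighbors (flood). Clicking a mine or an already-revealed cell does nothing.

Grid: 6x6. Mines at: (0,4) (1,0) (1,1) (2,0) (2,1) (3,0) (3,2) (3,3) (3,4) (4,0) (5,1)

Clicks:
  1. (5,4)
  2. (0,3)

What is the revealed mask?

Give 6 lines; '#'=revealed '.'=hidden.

Click 1 (5,4) count=0: revealed 8 new [(4,2) (4,3) (4,4) (4,5) (5,2) (5,3) (5,4) (5,5)] -> total=8
Click 2 (0,3) count=1: revealed 1 new [(0,3)] -> total=9

Answer: ...#..
......
......
......
..####
..####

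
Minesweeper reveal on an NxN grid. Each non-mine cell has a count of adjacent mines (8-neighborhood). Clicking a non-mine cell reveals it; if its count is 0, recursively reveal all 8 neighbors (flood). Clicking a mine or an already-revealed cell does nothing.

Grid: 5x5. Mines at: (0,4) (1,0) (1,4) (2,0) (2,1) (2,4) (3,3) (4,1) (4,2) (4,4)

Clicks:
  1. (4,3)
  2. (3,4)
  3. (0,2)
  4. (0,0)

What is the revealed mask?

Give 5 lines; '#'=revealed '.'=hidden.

Answer: ####.
.###.
.....
....#
...#.

Derivation:
Click 1 (4,3) count=3: revealed 1 new [(4,3)] -> total=1
Click 2 (3,4) count=3: revealed 1 new [(3,4)] -> total=2
Click 3 (0,2) count=0: revealed 6 new [(0,1) (0,2) (0,3) (1,1) (1,2) (1,3)] -> total=8
Click 4 (0,0) count=1: revealed 1 new [(0,0)] -> total=9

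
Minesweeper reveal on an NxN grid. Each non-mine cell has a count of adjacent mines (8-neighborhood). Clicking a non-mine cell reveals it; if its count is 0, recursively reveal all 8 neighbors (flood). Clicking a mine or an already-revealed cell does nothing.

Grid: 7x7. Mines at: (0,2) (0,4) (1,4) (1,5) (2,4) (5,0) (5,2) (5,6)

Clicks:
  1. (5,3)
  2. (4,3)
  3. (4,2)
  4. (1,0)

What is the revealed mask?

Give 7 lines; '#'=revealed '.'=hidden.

Click 1 (5,3) count=1: revealed 1 new [(5,3)] -> total=1
Click 2 (4,3) count=1: revealed 1 new [(4,3)] -> total=2
Click 3 (4,2) count=1: revealed 1 new [(4,2)] -> total=3
Click 4 (1,0) count=0: revealed 16 new [(0,0) (0,1) (1,0) (1,1) (1,2) (1,3) (2,0) (2,1) (2,2) (2,3) (3,0) (3,1) (3,2) (3,3) (4,0) (4,1)] -> total=19

Answer: ##.....
####...
####...
####...
####...
...#...
.......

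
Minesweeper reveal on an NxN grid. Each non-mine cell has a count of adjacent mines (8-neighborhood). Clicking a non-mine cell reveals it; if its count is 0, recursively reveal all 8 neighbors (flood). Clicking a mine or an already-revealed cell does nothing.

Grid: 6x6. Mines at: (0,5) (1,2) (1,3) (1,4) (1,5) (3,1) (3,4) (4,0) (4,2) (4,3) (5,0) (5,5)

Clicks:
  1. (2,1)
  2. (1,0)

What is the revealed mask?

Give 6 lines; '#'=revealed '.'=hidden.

Answer: ##....
##....
##....
......
......
......

Derivation:
Click 1 (2,1) count=2: revealed 1 new [(2,1)] -> total=1
Click 2 (1,0) count=0: revealed 5 new [(0,0) (0,1) (1,0) (1,1) (2,0)] -> total=6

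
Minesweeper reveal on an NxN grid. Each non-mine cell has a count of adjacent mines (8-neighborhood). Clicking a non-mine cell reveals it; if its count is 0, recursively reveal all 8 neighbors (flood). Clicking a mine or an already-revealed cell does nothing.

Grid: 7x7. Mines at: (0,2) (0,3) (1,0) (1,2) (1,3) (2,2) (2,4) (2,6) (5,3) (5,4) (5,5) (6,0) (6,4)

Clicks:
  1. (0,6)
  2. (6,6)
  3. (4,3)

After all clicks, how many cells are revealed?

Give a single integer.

Click 1 (0,6) count=0: revealed 6 new [(0,4) (0,5) (0,6) (1,4) (1,5) (1,6)] -> total=6
Click 2 (6,6) count=1: revealed 1 new [(6,6)] -> total=7
Click 3 (4,3) count=2: revealed 1 new [(4,3)] -> total=8

Answer: 8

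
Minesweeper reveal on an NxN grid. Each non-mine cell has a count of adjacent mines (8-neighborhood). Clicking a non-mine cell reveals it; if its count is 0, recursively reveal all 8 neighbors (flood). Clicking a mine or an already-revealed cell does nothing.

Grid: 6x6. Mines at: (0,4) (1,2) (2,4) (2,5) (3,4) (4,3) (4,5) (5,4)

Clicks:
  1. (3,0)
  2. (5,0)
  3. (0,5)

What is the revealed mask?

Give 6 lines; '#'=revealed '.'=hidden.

Answer: ##...#
##....
###...
###...
###...
###...

Derivation:
Click 1 (3,0) count=0: revealed 16 new [(0,0) (0,1) (1,0) (1,1) (2,0) (2,1) (2,2) (3,0) (3,1) (3,2) (4,0) (4,1) (4,2) (5,0) (5,1) (5,2)] -> total=16
Click 2 (5,0) count=0: revealed 0 new [(none)] -> total=16
Click 3 (0,5) count=1: revealed 1 new [(0,5)] -> total=17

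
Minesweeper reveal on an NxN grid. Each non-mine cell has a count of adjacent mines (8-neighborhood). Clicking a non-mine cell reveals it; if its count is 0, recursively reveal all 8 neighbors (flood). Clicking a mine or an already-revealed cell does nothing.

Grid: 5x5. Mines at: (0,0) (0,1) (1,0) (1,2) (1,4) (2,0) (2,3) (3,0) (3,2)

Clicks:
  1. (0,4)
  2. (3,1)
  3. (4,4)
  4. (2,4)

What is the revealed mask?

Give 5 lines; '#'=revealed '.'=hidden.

Click 1 (0,4) count=1: revealed 1 new [(0,4)] -> total=1
Click 2 (3,1) count=3: revealed 1 new [(3,1)] -> total=2
Click 3 (4,4) count=0: revealed 4 new [(3,3) (3,4) (4,3) (4,4)] -> total=6
Click 4 (2,4) count=2: revealed 1 new [(2,4)] -> total=7

Answer: ....#
.....
....#
.#.##
...##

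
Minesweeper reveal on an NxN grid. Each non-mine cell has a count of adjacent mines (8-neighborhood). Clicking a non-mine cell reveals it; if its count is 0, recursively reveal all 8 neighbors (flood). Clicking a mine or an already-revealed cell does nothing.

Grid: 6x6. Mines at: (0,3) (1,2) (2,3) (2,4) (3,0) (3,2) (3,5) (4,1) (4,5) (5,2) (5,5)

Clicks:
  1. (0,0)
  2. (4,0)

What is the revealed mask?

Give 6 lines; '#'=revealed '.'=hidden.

Answer: ##....
##....
##....
......
#.....
......

Derivation:
Click 1 (0,0) count=0: revealed 6 new [(0,0) (0,1) (1,0) (1,1) (2,0) (2,1)] -> total=6
Click 2 (4,0) count=2: revealed 1 new [(4,0)] -> total=7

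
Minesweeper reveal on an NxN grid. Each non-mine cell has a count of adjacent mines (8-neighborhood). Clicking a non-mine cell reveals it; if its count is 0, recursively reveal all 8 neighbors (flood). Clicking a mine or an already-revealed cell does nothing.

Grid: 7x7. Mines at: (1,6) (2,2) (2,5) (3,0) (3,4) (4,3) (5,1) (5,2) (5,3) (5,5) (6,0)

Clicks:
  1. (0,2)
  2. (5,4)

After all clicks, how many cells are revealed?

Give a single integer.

Click 1 (0,2) count=0: revealed 14 new [(0,0) (0,1) (0,2) (0,3) (0,4) (0,5) (1,0) (1,1) (1,2) (1,3) (1,4) (1,5) (2,0) (2,1)] -> total=14
Click 2 (5,4) count=3: revealed 1 new [(5,4)] -> total=15

Answer: 15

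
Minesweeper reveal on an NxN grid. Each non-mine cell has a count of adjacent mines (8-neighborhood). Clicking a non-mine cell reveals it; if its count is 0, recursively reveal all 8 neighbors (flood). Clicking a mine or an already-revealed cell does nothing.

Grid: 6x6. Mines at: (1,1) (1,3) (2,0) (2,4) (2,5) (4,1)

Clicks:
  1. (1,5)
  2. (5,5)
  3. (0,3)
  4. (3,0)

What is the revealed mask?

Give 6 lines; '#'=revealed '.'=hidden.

Click 1 (1,5) count=2: revealed 1 new [(1,5)] -> total=1
Click 2 (5,5) count=0: revealed 12 new [(3,2) (3,3) (3,4) (3,5) (4,2) (4,3) (4,4) (4,5) (5,2) (5,3) (5,4) (5,5)] -> total=13
Click 3 (0,3) count=1: revealed 1 new [(0,3)] -> total=14
Click 4 (3,0) count=2: revealed 1 new [(3,0)] -> total=15

Answer: ...#..
.....#
......
#.####
..####
..####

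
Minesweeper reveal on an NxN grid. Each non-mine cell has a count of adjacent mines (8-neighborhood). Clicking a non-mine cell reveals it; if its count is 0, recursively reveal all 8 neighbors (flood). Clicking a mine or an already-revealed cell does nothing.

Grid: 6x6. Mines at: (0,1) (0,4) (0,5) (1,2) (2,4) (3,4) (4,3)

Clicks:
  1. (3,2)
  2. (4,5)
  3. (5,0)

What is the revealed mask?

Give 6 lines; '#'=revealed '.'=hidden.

Answer: ......
##....
###...
###...
###..#
###...

Derivation:
Click 1 (3,2) count=1: revealed 1 new [(3,2)] -> total=1
Click 2 (4,5) count=1: revealed 1 new [(4,5)] -> total=2
Click 3 (5,0) count=0: revealed 13 new [(1,0) (1,1) (2,0) (2,1) (2,2) (3,0) (3,1) (4,0) (4,1) (4,2) (5,0) (5,1) (5,2)] -> total=15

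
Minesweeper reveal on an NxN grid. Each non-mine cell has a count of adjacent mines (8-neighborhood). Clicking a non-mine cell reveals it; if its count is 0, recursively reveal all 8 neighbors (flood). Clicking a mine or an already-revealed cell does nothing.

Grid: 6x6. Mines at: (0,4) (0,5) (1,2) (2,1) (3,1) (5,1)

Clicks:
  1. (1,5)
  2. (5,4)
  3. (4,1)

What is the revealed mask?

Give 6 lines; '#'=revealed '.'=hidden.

Click 1 (1,5) count=2: revealed 1 new [(1,5)] -> total=1
Click 2 (5,4) count=0: revealed 18 new [(1,3) (1,4) (2,2) (2,3) (2,4) (2,5) (3,2) (3,3) (3,4) (3,5) (4,2) (4,3) (4,4) (4,5) (5,2) (5,3) (5,4) (5,5)] -> total=19
Click 3 (4,1) count=2: revealed 1 new [(4,1)] -> total=20

Answer: ......
...###
..####
..####
.#####
..####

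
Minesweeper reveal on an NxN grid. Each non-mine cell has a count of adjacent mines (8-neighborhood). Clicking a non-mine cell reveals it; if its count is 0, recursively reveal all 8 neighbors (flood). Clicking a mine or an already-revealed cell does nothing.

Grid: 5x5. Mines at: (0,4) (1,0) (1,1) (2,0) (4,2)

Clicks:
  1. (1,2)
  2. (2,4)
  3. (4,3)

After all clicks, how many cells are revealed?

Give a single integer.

Click 1 (1,2) count=1: revealed 1 new [(1,2)] -> total=1
Click 2 (2,4) count=0: revealed 10 new [(1,3) (1,4) (2,2) (2,3) (2,4) (3,2) (3,3) (3,4) (4,3) (4,4)] -> total=11
Click 3 (4,3) count=1: revealed 0 new [(none)] -> total=11

Answer: 11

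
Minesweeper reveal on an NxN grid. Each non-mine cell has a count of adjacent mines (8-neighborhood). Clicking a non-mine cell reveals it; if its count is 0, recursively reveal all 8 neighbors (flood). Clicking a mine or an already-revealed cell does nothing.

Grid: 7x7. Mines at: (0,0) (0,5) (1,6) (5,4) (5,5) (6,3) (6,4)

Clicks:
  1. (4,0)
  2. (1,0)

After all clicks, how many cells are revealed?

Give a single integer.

Answer: 38

Derivation:
Click 1 (4,0) count=0: revealed 38 new [(0,1) (0,2) (0,3) (0,4) (1,0) (1,1) (1,2) (1,3) (1,4) (1,5) (2,0) (2,1) (2,2) (2,3) (2,4) (2,5) (2,6) (3,0) (3,1) (3,2) (3,3) (3,4) (3,5) (3,6) (4,0) (4,1) (4,2) (4,3) (4,4) (4,5) (4,6) (5,0) (5,1) (5,2) (5,3) (6,0) (6,1) (6,2)] -> total=38
Click 2 (1,0) count=1: revealed 0 new [(none)] -> total=38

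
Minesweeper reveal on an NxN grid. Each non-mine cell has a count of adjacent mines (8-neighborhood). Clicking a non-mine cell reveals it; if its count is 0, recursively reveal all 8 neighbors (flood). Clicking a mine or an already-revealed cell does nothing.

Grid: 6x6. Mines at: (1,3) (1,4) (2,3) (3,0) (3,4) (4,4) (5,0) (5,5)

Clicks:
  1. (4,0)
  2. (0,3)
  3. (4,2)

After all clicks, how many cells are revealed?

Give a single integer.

Click 1 (4,0) count=2: revealed 1 new [(4,0)] -> total=1
Click 2 (0,3) count=2: revealed 1 new [(0,3)] -> total=2
Click 3 (4,2) count=0: revealed 9 new [(3,1) (3,2) (3,3) (4,1) (4,2) (4,3) (5,1) (5,2) (5,3)] -> total=11

Answer: 11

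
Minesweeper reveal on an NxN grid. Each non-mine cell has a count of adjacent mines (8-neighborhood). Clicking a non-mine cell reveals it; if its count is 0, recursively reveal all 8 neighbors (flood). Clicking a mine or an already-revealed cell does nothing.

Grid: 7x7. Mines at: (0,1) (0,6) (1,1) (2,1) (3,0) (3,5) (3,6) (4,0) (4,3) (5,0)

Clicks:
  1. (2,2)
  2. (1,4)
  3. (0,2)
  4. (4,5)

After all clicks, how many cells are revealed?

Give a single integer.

Click 1 (2,2) count=2: revealed 1 new [(2,2)] -> total=1
Click 2 (1,4) count=0: revealed 14 new [(0,2) (0,3) (0,4) (0,5) (1,2) (1,3) (1,4) (1,5) (2,3) (2,4) (2,5) (3,2) (3,3) (3,4)] -> total=15
Click 3 (0,2) count=2: revealed 0 new [(none)] -> total=15
Click 4 (4,5) count=2: revealed 1 new [(4,5)] -> total=16

Answer: 16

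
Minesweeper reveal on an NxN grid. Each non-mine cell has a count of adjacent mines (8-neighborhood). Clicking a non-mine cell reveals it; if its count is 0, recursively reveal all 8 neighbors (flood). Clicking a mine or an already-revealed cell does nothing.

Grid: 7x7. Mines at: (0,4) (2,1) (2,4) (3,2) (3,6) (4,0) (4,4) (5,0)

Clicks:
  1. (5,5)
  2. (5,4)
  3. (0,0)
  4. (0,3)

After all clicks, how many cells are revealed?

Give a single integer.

Answer: 10

Derivation:
Click 1 (5,5) count=1: revealed 1 new [(5,5)] -> total=1
Click 2 (5,4) count=1: revealed 1 new [(5,4)] -> total=2
Click 3 (0,0) count=0: revealed 8 new [(0,0) (0,1) (0,2) (0,3) (1,0) (1,1) (1,2) (1,3)] -> total=10
Click 4 (0,3) count=1: revealed 0 new [(none)] -> total=10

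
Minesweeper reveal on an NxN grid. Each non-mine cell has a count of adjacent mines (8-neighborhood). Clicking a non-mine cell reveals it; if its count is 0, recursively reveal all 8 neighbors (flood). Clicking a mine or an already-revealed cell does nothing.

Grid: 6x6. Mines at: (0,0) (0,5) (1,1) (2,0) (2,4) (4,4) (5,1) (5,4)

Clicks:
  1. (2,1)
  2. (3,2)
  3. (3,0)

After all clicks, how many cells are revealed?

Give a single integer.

Click 1 (2,1) count=2: revealed 1 new [(2,1)] -> total=1
Click 2 (3,2) count=0: revealed 8 new [(2,2) (2,3) (3,1) (3,2) (3,3) (4,1) (4,2) (4,3)] -> total=9
Click 3 (3,0) count=1: revealed 1 new [(3,0)] -> total=10

Answer: 10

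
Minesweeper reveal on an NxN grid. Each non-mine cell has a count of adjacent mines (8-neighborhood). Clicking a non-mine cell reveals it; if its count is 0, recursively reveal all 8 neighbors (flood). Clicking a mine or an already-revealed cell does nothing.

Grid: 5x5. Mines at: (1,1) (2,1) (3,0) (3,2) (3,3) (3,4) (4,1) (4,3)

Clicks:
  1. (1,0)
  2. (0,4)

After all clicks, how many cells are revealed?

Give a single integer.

Answer: 10

Derivation:
Click 1 (1,0) count=2: revealed 1 new [(1,0)] -> total=1
Click 2 (0,4) count=0: revealed 9 new [(0,2) (0,3) (0,4) (1,2) (1,3) (1,4) (2,2) (2,3) (2,4)] -> total=10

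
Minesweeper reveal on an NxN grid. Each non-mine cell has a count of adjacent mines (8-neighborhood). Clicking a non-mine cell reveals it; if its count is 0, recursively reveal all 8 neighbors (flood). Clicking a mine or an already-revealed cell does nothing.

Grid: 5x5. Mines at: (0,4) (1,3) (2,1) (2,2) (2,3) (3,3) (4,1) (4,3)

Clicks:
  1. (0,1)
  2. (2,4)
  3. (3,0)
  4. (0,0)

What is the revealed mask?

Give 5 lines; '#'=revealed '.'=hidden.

Click 1 (0,1) count=0: revealed 6 new [(0,0) (0,1) (0,2) (1,0) (1,1) (1,2)] -> total=6
Click 2 (2,4) count=3: revealed 1 new [(2,4)] -> total=7
Click 3 (3,0) count=2: revealed 1 new [(3,0)] -> total=8
Click 4 (0,0) count=0: revealed 0 new [(none)] -> total=8

Answer: ###..
###..
....#
#....
.....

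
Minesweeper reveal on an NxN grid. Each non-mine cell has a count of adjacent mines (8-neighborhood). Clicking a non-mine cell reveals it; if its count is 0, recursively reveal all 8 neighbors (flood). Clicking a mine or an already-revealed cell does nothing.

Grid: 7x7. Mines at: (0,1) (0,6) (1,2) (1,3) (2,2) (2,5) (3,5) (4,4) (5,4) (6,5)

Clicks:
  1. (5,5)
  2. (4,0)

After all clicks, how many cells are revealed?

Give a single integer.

Click 1 (5,5) count=3: revealed 1 new [(5,5)] -> total=1
Click 2 (4,0) count=0: revealed 20 new [(1,0) (1,1) (2,0) (2,1) (3,0) (3,1) (3,2) (3,3) (4,0) (4,1) (4,2) (4,3) (5,0) (5,1) (5,2) (5,3) (6,0) (6,1) (6,2) (6,3)] -> total=21

Answer: 21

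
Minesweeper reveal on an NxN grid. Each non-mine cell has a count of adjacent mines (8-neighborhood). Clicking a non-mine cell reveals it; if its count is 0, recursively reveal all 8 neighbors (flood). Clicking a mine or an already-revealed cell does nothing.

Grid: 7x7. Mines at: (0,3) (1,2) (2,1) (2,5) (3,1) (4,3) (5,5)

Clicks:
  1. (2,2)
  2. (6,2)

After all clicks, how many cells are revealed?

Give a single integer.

Click 1 (2,2) count=3: revealed 1 new [(2,2)] -> total=1
Click 2 (6,2) count=0: revealed 13 new [(4,0) (4,1) (4,2) (5,0) (5,1) (5,2) (5,3) (5,4) (6,0) (6,1) (6,2) (6,3) (6,4)] -> total=14

Answer: 14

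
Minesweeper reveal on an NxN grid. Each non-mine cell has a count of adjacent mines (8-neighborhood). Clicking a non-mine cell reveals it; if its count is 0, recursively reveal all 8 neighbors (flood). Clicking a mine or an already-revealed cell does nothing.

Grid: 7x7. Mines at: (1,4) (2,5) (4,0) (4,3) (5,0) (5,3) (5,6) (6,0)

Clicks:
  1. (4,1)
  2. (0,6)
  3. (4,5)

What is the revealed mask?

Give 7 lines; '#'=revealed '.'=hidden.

Click 1 (4,1) count=2: revealed 1 new [(4,1)] -> total=1
Click 2 (0,6) count=0: revealed 4 new [(0,5) (0,6) (1,5) (1,6)] -> total=5
Click 3 (4,5) count=1: revealed 1 new [(4,5)] -> total=6

Answer: .....##
.....##
.......
.......
.#...#.
.......
.......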